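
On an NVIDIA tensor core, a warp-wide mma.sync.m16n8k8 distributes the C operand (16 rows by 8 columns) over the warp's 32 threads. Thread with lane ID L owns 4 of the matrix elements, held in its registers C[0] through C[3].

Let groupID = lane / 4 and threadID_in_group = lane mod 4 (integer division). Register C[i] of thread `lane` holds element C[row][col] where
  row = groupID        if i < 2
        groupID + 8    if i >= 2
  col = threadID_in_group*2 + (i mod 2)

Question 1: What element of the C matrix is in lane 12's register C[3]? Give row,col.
lane 12: gid=3 (12/4), tid=0 (12%4)
i=3: r=3+8=11, c=0*2+1=1

11,1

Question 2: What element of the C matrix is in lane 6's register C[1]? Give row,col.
1,5

L=6=>grp=6>>2=1, tig=6&3=2
[1]=>row 1+0=1  col 2·2+1=5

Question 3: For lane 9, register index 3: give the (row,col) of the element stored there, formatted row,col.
lane 9->9/4=2, 9 mod 4=1
i=3  r:2+8->10  c:2·1+1->3

10,3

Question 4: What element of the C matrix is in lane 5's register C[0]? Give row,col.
5: gr=1,th=1
[0] (1+0,1*2+0) = (1,2)

1,2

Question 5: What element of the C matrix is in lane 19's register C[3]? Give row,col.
12,7

lane 19: gr=4 (19/4), th=3 (19%4)
i=3: r=4+8=12, c=3*2+1=7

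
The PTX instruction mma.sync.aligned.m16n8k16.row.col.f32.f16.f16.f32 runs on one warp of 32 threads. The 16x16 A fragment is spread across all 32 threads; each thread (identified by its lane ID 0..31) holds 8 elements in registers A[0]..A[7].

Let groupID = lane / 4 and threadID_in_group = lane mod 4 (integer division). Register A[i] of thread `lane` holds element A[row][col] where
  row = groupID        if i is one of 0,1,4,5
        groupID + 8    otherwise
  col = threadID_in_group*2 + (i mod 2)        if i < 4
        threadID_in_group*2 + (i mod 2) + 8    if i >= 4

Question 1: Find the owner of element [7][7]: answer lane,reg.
31,1

r=7→G=7,rhi=0  c=7→chi=0,T=3,p=1
L=7*4+3=31  i=0*4+0*2+1=1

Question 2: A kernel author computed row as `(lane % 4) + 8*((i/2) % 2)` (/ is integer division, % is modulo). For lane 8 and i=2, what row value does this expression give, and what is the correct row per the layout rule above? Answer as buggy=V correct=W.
`(lane % 4) + 8*((i/2) % 2)`[8,2]->8
L=8->gid=8>>2=2, tid=8&3=0
[2]->row 2+8=10  col 0·2+0+0=0
row: 8 vs 10

buggy=8 correct=10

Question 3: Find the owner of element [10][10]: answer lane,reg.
9,6

r: 10->gid=2,r8=1  c: 10->c8=1,tid=1,i&1=0
L=2*4+1=9  i=1*4+1*2+0=6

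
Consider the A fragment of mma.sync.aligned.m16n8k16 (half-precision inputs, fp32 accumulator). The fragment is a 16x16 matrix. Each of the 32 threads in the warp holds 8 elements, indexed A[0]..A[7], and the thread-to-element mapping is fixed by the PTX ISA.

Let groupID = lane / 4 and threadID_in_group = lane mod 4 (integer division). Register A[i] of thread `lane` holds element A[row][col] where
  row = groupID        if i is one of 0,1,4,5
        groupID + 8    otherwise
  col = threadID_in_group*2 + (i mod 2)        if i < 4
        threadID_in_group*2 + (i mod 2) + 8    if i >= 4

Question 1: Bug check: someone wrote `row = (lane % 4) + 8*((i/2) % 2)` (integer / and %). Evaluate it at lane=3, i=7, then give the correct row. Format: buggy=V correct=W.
buggy=11 correct=8

`(lane % 4) + 8*((i/2) % 2)`[3,7]=>11
lane 3: grp=0 (3/4), tig=3 (3%4)
i=7: r=0+8=8, c=3*2+1+8=15
row: 11 vs 8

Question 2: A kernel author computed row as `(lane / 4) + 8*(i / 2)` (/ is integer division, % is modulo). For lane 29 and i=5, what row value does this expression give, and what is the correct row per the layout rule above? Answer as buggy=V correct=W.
`(lane / 4) + 8*(i / 2)`[29,5]→23
L=29→G=29>>2=7, T=29&3=1
[5]→row 7+0=7  col 1·2+1+8=11
row: 23 vs 7

buggy=23 correct=7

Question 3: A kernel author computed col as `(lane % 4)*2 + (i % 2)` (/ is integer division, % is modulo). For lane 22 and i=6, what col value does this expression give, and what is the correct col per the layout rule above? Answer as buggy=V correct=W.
`(lane % 4)*2 + (i % 2)`[22,6]⇒4
22: gr=5,th=2
[6] (5+8,2*2+0+8) = (13,12)
col: 4 vs 12

buggy=4 correct=12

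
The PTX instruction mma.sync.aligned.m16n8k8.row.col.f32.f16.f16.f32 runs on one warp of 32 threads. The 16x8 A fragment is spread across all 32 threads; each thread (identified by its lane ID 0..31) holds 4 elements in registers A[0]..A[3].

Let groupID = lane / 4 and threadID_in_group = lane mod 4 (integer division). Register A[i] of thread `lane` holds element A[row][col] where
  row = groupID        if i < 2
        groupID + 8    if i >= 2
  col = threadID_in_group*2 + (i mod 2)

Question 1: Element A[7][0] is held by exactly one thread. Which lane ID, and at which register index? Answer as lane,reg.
r=7->g=7,rb=0  c=0->t=0,b0=0
L=7*4+0=28  i=0*2+0=0

28,0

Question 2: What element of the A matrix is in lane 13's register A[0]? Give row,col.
13: gid=3,tid=1
[0] (3+0,1*2+0) = (3,2)

3,2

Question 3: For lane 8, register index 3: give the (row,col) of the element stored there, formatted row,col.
lane 8→8/4=2, 8 mod 4=0
i=3  r:2+8→10  c:2·0+1→1

10,1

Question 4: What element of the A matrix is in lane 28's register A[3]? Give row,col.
15,1

lane 28→28/4=7, 28 mod 4=0
i=3  r:7+8→15  c:2·0+1→1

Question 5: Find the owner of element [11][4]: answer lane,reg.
r=11⇒gr=3,Rb=1  c=4⇒th=2,odd=0
L=3*4+2=14  i=1*2+0=2

14,2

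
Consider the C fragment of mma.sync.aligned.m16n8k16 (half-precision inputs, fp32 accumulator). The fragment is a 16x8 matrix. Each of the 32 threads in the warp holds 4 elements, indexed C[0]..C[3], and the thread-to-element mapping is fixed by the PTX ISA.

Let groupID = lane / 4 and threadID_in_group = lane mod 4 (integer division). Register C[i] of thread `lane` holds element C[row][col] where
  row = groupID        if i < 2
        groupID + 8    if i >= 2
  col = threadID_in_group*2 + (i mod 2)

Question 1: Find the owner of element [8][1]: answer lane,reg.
r=8->g=0,rb=1  c=1->t=0,b0=1
L=0*4+0=0  i=1*2+1=3

0,3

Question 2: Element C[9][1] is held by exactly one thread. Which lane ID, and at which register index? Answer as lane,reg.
r=9⇒gr=1,Rb=1  c=1⇒th=0,odd=1
L=1*4+0=4  i=1*2+1=3

4,3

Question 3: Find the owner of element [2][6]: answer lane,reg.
r=2->g=2,rb=0  c=6->t=3,b0=0
L=2*4+3=11  i=0*2+0=0

11,0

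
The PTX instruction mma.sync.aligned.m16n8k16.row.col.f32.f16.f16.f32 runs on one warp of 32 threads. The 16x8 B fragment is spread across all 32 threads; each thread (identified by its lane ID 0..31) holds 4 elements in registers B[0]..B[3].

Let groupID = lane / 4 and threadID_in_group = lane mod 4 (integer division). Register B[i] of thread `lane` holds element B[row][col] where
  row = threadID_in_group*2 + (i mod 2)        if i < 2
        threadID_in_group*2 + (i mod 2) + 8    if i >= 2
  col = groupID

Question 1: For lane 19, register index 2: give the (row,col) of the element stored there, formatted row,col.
19: g=4,t=3
[2] (3*2+0+8,4) = (14,4)

14,4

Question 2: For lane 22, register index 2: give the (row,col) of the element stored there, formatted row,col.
12,5

L=22=>grp=22>>2=5, tig=22&3=2
[2]=>row 2·2+0+8=12  col grp=5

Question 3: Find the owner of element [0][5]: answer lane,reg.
c=5→G=5  r=0→rhi=0,T=0,p=0
L=5*4+0=20  i=0*2+0=0

20,0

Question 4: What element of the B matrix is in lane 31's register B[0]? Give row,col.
6,7

lane 31: grp=7 (31/4), tig=3 (31%4)
i=0: r=3*2+0+0=6, c=grp=7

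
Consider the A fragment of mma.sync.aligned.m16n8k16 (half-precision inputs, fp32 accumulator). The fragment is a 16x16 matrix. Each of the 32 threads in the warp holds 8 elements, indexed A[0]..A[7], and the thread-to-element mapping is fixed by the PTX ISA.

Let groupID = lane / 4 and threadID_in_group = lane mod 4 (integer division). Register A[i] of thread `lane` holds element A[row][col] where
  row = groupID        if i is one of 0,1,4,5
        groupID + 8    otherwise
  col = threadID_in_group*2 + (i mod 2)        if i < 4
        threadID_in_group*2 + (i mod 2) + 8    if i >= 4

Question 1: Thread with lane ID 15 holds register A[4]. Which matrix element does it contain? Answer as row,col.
3,14

15: gr=3,th=3
[4] (3+0,3*2+0+8) = (3,14)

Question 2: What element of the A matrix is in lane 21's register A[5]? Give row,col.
5,11

L=21->g=21>>2=5, t=21&3=1
[5]->row 5+0=5  col 1·2+1+8=11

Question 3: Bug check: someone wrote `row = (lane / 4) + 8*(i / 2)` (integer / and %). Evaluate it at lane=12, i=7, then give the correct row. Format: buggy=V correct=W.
buggy=27 correct=11

`(lane / 4) + 8*(i / 2)`[12,7]→27
L=12→G=12>>2=3, T=12&3=0
[7]→row 3+8=11  col 0·2+1+8=9
row: 27 vs 11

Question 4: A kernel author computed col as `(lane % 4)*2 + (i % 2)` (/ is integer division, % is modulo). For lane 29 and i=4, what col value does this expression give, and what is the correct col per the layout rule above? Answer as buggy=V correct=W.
buggy=2 correct=10

`(lane % 4)*2 + (i % 2)`[29,4]->2
lane 29->29/4=7, 29 mod 4=1
i=4  r:7+0->7  c:2·1+0+8->10
col: 2 vs 10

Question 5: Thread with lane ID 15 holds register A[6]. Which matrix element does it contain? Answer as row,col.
11,14

lane 15⇒15/4=3, 15 mod 4=3
i=6  r:3+8⇒11  c:2·3+0+8⇒14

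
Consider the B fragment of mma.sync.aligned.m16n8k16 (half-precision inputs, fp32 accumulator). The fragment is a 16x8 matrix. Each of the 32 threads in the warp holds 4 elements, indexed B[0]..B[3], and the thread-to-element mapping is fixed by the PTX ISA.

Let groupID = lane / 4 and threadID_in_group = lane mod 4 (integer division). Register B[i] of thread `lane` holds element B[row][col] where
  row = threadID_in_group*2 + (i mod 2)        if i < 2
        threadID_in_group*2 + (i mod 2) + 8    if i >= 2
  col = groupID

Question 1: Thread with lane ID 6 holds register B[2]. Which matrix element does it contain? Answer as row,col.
12,1

lane 6->6/4=1, 6 mod 4=2
i=2  r:2·2+0+8->12  c:1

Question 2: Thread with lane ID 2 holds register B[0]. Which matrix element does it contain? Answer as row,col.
2: grp=0,tig=2
[0] (2*2+0+0,0) = (4,0)

4,0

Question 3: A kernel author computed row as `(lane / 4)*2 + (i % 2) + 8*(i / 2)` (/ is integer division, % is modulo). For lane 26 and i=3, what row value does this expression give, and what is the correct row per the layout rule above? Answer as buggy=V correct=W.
`(lane / 4)*2 + (i % 2) + 8*(i / 2)`[26,3]→21
lane 26→26/4=6, 26 mod 4=2
i=3  r:2·2+1+8→13  c:6
row: 21 vs 13

buggy=21 correct=13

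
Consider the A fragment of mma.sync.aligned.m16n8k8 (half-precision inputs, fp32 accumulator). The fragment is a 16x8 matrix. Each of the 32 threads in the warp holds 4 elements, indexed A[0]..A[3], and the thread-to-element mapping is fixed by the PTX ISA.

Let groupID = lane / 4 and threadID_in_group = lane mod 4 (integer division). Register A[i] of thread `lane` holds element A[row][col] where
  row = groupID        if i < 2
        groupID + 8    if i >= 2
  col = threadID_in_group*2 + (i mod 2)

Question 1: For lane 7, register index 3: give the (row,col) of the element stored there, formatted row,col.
L=7->gid=7>>2=1, tid=7&3=3
[3]->row 1+8=9  col 3·2+1=7

9,7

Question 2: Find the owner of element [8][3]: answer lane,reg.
r=8->g=0,rb=1  c=3->t=1,b0=1
L=0*4+1=1  i=1*2+1=3

1,3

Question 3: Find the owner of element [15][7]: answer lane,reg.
31,3

r=15⇒gr=7,Rb=1  c=7⇒th=3,odd=1
L=7*4+3=31  i=1*2+1=3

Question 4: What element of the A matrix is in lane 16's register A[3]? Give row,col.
L=16->gid=16>>2=4, tid=16&3=0
[3]->row 4+8=12  col 0·2+1=1

12,1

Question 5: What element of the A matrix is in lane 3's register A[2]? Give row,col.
8,6

lane 3->3/4=0, 3 mod 4=3
i=2  r:0+8->8  c:2·3+0->6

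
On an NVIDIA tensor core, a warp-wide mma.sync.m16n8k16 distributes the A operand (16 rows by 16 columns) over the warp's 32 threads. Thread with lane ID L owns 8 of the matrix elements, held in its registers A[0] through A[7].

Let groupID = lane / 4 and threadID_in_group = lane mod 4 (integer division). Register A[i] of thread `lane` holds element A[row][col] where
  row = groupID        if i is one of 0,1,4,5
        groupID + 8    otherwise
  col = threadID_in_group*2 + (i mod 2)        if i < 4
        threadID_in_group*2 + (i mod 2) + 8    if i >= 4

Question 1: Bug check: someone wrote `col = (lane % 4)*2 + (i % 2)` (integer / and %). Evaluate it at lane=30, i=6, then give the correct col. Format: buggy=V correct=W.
buggy=4 correct=12

`(lane % 4)*2 + (i % 2)`[30,6]->4
lane 30->30/4=7, 30 mod 4=2
i=6  r:7+8->15  c:2·2+0+8->12
col: 4 vs 12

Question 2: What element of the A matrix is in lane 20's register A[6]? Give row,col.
13,8

lane 20: gr=5 (20/4), th=0 (20%4)
i=6: r=5+8=13, c=0*2+0+8=8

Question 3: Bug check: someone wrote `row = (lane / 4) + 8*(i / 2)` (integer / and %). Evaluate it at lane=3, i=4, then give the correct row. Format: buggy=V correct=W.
buggy=16 correct=0

`(lane / 4) + 8*(i / 2)`[3,4]→16
3: G=0,T=3
[4] (0+0,3*2+0+8) = (0,14)
row: 16 vs 0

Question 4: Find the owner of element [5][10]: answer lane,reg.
21,4

r=5->g=5,rb=0  c=10->cb=1,t=1,b0=0
L=5*4+1=21  i=1*4+0*2+0=4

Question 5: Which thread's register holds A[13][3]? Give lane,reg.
r:13=>grp=5,rB=1  c:3=>cB=0,tig=1,lo=1
L=5*4+1=21  i=0*4+1*2+1=3

21,3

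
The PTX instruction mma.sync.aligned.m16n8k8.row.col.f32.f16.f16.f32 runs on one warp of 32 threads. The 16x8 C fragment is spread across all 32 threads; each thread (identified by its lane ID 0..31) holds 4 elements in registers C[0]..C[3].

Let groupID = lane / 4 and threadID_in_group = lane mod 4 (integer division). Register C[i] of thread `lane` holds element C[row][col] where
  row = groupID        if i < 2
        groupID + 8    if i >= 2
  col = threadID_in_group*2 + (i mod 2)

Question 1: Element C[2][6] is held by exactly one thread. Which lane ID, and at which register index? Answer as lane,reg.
11,0

r: 2->gid=2,r8=0  c: 6->tid=3,i&1=0
L=2*4+3=11  i=0*2+0=0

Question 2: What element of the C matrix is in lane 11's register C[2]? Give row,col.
lane 11→11/4=2, 11 mod 4=3
i=2  r:2+8→10  c:2·3+0→6

10,6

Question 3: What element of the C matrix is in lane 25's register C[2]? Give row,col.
25: gid=6,tid=1
[2] (6+8,1*2+0) = (14,2)

14,2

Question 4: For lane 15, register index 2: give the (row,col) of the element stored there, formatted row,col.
L=15→G=15>>2=3, T=15&3=3
[2]→row 3+8=11  col 3·2+0=6

11,6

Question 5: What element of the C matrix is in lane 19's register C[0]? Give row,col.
4,6

L=19=>grp=19>>2=4, tig=19&3=3
[0]=>row 4+0=4  col 3·2+0=6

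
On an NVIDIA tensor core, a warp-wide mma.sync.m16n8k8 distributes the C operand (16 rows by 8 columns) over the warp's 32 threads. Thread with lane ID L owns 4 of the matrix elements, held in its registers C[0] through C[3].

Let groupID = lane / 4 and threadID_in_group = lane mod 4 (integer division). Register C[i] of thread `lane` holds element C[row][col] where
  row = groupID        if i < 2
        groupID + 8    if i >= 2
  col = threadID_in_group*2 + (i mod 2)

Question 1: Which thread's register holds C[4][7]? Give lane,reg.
19,1

r=4->g=4,rb=0  c=7->t=3,b0=1
L=4*4+3=19  i=0*2+1=1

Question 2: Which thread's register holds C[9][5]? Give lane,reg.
r:9=>grp=1,rB=1  c:5=>tig=2,lo=1
L=1*4+2=6  i=1*2+1=3

6,3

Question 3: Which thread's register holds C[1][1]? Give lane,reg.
4,1

r: 1->gid=1,r8=0  c: 1->tid=0,i&1=1
L=1*4+0=4  i=0*2+1=1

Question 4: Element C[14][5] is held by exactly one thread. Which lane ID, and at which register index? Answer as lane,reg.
26,3

r=14->g=6,rb=1  c=5->t=2,b0=1
L=6*4+2=26  i=1*2+1=3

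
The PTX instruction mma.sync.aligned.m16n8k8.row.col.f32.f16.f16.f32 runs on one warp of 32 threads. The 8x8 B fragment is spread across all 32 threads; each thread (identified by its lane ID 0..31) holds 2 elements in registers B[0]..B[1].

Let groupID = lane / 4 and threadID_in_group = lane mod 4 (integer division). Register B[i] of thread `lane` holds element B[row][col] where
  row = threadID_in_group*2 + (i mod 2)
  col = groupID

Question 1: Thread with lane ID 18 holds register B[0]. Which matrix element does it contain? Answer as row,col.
4,4

L=18⇒gr=18>>2=4, th=18&3=2
[0]⇒row 2·2+0=4  col gr=4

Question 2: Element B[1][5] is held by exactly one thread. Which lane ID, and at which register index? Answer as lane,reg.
c: 5->gid=5  r: 1->tid=0,i&1=1
L=5*4+0=20  i=1=1

20,1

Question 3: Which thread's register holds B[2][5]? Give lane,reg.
21,0

c: 5->gid=5  r: 2->tid=1,i&1=0
L=5*4+1=21  i=0=0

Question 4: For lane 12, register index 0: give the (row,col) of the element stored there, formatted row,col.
0,3

lane 12→12/4=3, 12 mod 4=0
i=0  r:2·0+0→0  c:3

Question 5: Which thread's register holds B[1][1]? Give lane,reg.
c=1⇒gr=1  r=1⇒th=0,odd=1
L=1*4+0=4  i=1=1

4,1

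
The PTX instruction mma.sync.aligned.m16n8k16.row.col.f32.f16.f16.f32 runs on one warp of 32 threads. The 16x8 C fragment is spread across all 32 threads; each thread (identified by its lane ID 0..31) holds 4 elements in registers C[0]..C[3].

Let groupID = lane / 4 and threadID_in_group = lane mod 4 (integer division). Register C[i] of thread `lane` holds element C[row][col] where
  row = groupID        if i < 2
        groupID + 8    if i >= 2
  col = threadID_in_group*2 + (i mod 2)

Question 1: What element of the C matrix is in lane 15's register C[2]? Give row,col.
11,6

15: grp=3,tig=3
[2] (3+8,3*2+0) = (11,6)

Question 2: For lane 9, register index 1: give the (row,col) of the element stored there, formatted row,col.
L=9→G=9>>2=2, T=9&3=1
[1]→row 2+0=2  col 1·2+1=3

2,3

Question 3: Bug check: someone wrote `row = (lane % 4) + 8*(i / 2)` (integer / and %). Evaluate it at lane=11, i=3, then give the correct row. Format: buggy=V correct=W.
buggy=11 correct=10

`(lane % 4) + 8*(i / 2)`[11,3]=>11
L=11=>grp=11>>2=2, tig=11&3=3
[3]=>row 2+8=10  col 3·2+1=7
row: 11 vs 10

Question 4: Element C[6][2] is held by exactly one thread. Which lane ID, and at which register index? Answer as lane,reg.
25,0

r=6->g=6,rb=0  c=2->t=1,b0=0
L=6*4+1=25  i=0*2+0=0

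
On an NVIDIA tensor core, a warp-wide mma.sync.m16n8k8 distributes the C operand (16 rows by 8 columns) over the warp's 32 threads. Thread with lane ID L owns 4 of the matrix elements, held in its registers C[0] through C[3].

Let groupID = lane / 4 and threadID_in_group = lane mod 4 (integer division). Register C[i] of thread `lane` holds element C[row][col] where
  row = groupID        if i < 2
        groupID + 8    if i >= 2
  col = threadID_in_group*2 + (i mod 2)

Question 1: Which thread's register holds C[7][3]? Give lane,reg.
29,1

r=7->g=7,rb=0  c=3->t=1,b0=1
L=7*4+1=29  i=0*2+1=1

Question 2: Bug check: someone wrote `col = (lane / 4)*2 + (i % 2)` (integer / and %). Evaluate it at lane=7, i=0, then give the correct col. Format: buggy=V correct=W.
buggy=2 correct=6

`(lane / 4)*2 + (i % 2)`[7,0]->2
7: g=1,t=3
[0] (1+0,3*2+0) = (1,6)
col: 2 vs 6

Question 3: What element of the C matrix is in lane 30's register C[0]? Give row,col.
30: G=7,T=2
[0] (7+0,2*2+0) = (7,4)

7,4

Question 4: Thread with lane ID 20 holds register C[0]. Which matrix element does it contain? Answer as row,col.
5,0

20: g=5,t=0
[0] (5+0,0*2+0) = (5,0)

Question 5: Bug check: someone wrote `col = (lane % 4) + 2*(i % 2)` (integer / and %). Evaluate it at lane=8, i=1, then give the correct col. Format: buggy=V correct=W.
buggy=2 correct=1

`(lane % 4) + 2*(i % 2)`[8,1]=>2
8: grp=2,tig=0
[1] (2+0,0*2+1) = (2,1)
col: 2 vs 1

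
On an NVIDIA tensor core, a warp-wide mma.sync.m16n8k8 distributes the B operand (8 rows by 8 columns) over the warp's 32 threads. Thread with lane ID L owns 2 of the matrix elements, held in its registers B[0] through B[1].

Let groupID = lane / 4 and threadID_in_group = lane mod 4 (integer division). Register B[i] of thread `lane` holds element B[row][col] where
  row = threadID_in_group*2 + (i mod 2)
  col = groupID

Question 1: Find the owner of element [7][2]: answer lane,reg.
11,1

c=2⇒gr=2  r=7⇒th=3,odd=1
L=2*4+3=11  i=1=1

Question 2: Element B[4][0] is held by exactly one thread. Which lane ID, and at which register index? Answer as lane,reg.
2,0

c=0→G=0  r=4→T=2,p=0
L=0*4+2=2  i=0=0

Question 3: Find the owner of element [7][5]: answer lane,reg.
c: 5->gid=5  r: 7->tid=3,i&1=1
L=5*4+3=23  i=1=1

23,1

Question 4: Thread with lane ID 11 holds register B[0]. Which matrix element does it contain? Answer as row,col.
6,2

L=11=>grp=11>>2=2, tig=11&3=3
[0]=>row 3·2+0=6  col grp=2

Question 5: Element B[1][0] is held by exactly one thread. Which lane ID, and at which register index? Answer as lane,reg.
c:0=>grp=0  r:1=>tig=0,lo=1
L=0*4+0=0  i=1=1

0,1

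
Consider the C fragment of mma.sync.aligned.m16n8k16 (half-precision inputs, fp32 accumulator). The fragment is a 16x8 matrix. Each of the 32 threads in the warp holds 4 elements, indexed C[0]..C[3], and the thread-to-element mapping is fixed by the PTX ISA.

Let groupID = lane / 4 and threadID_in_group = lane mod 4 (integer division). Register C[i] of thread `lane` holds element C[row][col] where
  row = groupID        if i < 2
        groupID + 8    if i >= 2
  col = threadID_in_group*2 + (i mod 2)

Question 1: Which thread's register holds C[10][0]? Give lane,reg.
8,2

r=10→G=2,rhi=1  c=0→T=0,p=0
L=2*4+0=8  i=1*2+0=2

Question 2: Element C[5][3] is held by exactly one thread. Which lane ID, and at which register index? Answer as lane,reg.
r=5→G=5,rhi=0  c=3→T=1,p=1
L=5*4+1=21  i=0*2+1=1

21,1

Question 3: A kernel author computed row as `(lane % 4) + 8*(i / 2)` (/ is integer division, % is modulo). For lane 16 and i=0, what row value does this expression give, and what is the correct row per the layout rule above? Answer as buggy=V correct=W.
`(lane % 4) + 8*(i / 2)`[16,0]⇒0
lane 16: gr=4 (16/4), th=0 (16%4)
i=0: r=4+0=4, c=0*2+0=0
row: 0 vs 4

buggy=0 correct=4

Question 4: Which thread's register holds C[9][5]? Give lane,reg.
6,3

r:9=>grp=1,rB=1  c:5=>tig=2,lo=1
L=1*4+2=6  i=1*2+1=3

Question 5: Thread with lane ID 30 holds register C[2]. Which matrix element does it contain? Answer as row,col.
15,4

lane 30=>30/4=7, 30 mod 4=2
i=2  r:7+8=>15  c:2·2+0=>4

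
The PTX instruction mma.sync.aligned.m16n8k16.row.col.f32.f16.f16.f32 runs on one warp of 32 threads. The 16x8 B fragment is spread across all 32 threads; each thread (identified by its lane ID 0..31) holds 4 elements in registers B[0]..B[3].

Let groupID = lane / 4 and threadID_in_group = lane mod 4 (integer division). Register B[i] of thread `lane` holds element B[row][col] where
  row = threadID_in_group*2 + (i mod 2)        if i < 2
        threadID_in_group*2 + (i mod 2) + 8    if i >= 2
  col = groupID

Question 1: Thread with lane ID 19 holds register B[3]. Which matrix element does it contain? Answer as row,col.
15,4

19: grp=4,tig=3
[3] (3*2+1+8,4) = (15,4)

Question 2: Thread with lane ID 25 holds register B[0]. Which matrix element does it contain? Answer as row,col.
25: G=6,T=1
[0] (1*2+0+0,6) = (2,6)

2,6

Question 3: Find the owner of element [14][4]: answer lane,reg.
19,2

c=4->g=4  r=14->rb=1,t=3,b0=0
L=4*4+3=19  i=1*2+0=2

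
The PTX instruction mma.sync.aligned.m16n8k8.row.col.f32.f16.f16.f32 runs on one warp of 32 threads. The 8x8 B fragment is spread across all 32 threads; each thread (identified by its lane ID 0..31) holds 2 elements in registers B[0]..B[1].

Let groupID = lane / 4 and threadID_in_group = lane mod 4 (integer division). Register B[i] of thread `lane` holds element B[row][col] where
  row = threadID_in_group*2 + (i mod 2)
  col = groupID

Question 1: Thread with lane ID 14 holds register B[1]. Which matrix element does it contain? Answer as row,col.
lane 14: g=3 (14/4), t=2 (14%4)
i=1: r=2*2+1=5, c=g=3

5,3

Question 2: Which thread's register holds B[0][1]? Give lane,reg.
4,0

c:1=>grp=1  r:0=>tig=0,lo=0
L=1*4+0=4  i=0=0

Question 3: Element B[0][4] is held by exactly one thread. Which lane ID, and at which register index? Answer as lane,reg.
16,0

c=4->g=4  r=0->t=0,b0=0
L=4*4+0=16  i=0=0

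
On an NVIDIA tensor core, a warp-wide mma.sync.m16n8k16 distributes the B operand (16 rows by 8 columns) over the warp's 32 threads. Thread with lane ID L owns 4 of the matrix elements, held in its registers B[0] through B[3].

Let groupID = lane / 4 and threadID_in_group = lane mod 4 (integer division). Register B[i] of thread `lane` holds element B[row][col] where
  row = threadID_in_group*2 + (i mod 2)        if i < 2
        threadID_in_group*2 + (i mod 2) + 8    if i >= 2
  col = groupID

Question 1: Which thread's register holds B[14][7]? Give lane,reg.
c:7=>grp=7  r:14=>rB=1,tig=3,lo=0
L=7*4+3=31  i=1*2+0=2

31,2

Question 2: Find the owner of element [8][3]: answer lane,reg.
12,2

c: 3->gid=3  r: 8->r8=1,tid=0,i&1=0
L=3*4+0=12  i=1*2+0=2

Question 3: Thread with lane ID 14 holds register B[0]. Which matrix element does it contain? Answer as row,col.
4,3

lane 14: grp=3 (14/4), tig=2 (14%4)
i=0: r=2*2+0+0=4, c=grp=3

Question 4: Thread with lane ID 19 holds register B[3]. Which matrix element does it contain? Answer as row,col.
L=19->g=19>>2=4, t=19&3=3
[3]->row 3·2+1+8=15  col g=4

15,4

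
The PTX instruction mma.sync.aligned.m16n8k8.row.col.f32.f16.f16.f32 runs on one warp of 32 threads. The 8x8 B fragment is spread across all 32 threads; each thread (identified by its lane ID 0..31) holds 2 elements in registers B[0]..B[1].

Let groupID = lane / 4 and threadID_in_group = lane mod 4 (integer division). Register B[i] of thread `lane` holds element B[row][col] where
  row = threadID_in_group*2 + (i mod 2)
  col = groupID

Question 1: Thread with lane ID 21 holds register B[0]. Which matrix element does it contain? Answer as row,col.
2,5

lane 21=>21/4=5, 21 mod 4=1
i=0  r:2·1+0=>2  c:5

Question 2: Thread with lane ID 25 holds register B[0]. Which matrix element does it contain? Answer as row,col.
lane 25: g=6 (25/4), t=1 (25%4)
i=0: r=1*2+0=2, c=g=6

2,6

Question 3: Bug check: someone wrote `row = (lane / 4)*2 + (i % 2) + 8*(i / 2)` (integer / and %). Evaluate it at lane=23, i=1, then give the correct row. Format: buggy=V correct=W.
`(lane / 4)*2 + (i % 2) + 8*(i / 2)`[23,1]->11
L=23->g=23>>2=5, t=23&3=3
[1]->row 3·2+1=7  col g=5
row: 11 vs 7

buggy=11 correct=7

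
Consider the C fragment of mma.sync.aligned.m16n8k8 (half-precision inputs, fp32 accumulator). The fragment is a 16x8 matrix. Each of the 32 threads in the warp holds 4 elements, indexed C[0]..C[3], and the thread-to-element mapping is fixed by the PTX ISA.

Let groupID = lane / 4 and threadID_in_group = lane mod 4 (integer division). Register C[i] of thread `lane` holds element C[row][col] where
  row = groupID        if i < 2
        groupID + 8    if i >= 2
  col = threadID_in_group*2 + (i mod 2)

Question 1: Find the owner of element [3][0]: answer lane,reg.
12,0

r=3->g=3,rb=0  c=0->t=0,b0=0
L=3*4+0=12  i=0*2+0=0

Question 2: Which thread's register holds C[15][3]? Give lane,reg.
r=15⇒gr=7,Rb=1  c=3⇒th=1,odd=1
L=7*4+1=29  i=1*2+1=3

29,3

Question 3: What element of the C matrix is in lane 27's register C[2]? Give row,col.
14,6

lane 27=>27/4=6, 27 mod 4=3
i=2  r:6+8=>14  c:2·3+0=>6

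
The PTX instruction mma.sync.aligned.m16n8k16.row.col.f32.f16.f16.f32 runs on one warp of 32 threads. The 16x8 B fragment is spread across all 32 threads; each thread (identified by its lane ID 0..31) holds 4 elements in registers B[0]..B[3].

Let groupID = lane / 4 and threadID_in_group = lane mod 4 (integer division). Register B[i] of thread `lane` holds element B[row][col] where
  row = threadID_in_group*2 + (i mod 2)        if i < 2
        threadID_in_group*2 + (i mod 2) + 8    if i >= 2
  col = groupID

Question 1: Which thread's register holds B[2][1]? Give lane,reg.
5,0

c=1->g=1  r=2->rb=0,t=1,b0=0
L=1*4+1=5  i=0*2+0=0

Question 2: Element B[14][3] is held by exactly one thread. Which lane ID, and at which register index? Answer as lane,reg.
15,2

c=3⇒gr=3  r=14⇒Rb=1,th=3,odd=0
L=3*4+3=15  i=1*2+0=2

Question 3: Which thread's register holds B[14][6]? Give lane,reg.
c=6->g=6  r=14->rb=1,t=3,b0=0
L=6*4+3=27  i=1*2+0=2

27,2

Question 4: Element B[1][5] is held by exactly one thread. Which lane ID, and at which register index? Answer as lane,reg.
c:5=>grp=5  r:1=>rB=0,tig=0,lo=1
L=5*4+0=20  i=0*2+1=1

20,1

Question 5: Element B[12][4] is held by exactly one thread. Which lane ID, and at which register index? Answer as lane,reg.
18,2

c: 4->gid=4  r: 12->r8=1,tid=2,i&1=0
L=4*4+2=18  i=1*2+0=2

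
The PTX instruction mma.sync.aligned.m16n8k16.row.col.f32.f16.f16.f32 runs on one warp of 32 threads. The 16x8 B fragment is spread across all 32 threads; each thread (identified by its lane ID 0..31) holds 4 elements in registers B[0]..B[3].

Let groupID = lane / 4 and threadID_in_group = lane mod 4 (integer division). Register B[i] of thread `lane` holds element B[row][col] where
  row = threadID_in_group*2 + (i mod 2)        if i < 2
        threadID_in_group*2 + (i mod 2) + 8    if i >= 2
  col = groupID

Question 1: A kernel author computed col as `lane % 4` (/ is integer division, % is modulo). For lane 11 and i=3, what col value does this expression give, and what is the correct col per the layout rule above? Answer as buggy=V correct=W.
`lane % 4`[11,3]→3
L=11→G=11>>2=2, T=11&3=3
[3]→row 3·2+1+8=15  col G=2
col: 3 vs 2

buggy=3 correct=2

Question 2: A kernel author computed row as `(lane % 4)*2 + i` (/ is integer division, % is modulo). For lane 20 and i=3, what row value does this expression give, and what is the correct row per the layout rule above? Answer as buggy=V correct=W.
buggy=3 correct=9

`(lane % 4)*2 + i`[20,3]→3
L=20→G=20>>2=5, T=20&3=0
[3]→row 0·2+1+8=9  col G=5
row: 3 vs 9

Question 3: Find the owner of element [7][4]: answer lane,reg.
c=4→G=4  r=7→rhi=0,T=3,p=1
L=4*4+3=19  i=0*2+1=1

19,1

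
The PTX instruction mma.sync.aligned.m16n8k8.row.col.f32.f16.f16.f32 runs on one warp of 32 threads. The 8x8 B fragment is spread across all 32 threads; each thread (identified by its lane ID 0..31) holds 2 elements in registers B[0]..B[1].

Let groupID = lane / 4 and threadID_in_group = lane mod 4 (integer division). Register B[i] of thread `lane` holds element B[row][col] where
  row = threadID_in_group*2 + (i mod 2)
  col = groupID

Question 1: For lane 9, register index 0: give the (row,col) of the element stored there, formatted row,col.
2,2

9: gr=2,th=1
[0] (1*2+0,2) = (2,2)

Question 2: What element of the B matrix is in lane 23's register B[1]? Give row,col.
lane 23: G=5 (23/4), T=3 (23%4)
i=1: r=3*2+1=7, c=G=5

7,5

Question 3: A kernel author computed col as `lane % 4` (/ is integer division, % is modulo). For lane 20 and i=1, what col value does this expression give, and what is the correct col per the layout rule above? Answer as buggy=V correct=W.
buggy=0 correct=5

`lane % 4`[20,1]->0
lane 20->20/4=5, 20 mod 4=0
i=1  r:2·0+1->1  c:5
col: 0 vs 5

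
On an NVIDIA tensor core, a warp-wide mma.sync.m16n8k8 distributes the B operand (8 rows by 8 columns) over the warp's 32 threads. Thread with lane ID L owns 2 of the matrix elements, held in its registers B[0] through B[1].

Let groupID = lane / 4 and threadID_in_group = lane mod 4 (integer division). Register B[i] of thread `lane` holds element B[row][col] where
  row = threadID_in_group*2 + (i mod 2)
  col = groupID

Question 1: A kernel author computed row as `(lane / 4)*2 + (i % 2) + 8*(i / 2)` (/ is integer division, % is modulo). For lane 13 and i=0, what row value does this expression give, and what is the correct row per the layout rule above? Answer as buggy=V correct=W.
`(lane / 4)*2 + (i % 2) + 8*(i / 2)`[13,0]→6
lane 13: G=3 (13/4), T=1 (13%4)
i=0: r=1*2+0=2, c=G=3
row: 6 vs 2

buggy=6 correct=2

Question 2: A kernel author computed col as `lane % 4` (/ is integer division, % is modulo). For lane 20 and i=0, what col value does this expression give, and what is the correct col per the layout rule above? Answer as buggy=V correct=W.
`lane % 4`[20,0]→0
L=20→G=20>>2=5, T=20&3=0
[0]→row 0·2+0=0  col G=5
col: 0 vs 5

buggy=0 correct=5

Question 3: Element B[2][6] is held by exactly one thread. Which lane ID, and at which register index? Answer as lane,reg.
25,0

c:6=>grp=6  r:2=>tig=1,lo=0
L=6*4+1=25  i=0=0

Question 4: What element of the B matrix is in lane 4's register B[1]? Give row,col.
1,1

lane 4->4/4=1, 4 mod 4=0
i=1  r:2·0+1->1  c:1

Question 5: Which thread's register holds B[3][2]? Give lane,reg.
c:2=>grp=2  r:3=>tig=1,lo=1
L=2*4+1=9  i=1=1

9,1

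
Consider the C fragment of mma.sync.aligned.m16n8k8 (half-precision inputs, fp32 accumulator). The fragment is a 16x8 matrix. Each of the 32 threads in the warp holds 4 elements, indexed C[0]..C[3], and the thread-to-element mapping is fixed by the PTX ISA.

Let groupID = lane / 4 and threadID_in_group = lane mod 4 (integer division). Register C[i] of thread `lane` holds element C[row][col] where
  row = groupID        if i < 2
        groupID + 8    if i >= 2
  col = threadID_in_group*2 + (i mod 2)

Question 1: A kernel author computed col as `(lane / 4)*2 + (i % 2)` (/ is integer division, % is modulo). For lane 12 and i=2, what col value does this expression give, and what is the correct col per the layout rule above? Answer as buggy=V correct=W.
buggy=6 correct=0

`(lane / 4)*2 + (i % 2)`[12,2]=>6
lane 12: grp=3 (12/4), tig=0 (12%4)
i=2: r=3+8=11, c=0*2+0=0
col: 6 vs 0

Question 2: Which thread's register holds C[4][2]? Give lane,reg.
17,0

r=4⇒gr=4,Rb=0  c=2⇒th=1,odd=0
L=4*4+1=17  i=0*2+0=0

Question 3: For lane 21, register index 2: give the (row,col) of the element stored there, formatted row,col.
lane 21->21/4=5, 21 mod 4=1
i=2  r:5+8->13  c:2·1+0->2

13,2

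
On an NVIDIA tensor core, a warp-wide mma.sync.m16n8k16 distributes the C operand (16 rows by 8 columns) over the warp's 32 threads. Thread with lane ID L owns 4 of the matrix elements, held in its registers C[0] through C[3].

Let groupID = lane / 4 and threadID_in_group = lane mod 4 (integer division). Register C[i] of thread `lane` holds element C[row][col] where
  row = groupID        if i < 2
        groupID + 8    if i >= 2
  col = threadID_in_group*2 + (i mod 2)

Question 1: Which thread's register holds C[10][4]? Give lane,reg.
r: 10->gid=2,r8=1  c: 4->tid=2,i&1=0
L=2*4+2=10  i=1*2+0=2

10,2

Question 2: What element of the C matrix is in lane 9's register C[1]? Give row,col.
2,3

lane 9⇒9/4=2, 9 mod 4=1
i=1  r:2+0⇒2  c:2·1+1⇒3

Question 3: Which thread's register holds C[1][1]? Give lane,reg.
4,1

r=1→G=1,rhi=0  c=1→T=0,p=1
L=1*4+0=4  i=0*2+1=1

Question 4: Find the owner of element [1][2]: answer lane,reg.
r=1→G=1,rhi=0  c=2→T=1,p=0
L=1*4+1=5  i=0*2+0=0

5,0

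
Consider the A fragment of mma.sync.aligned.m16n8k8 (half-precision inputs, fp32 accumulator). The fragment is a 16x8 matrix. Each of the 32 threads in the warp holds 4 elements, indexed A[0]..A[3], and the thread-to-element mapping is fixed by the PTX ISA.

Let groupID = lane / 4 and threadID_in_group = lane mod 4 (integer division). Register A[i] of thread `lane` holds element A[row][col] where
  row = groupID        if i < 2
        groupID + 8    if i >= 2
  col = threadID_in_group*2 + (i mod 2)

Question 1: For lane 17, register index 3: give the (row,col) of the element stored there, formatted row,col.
12,3

lane 17: grp=4 (17/4), tig=1 (17%4)
i=3: r=4+8=12, c=1*2+1=3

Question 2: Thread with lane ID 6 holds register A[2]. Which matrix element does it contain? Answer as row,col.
lane 6: gid=1 (6/4), tid=2 (6%4)
i=2: r=1+8=9, c=2*2+0=4

9,4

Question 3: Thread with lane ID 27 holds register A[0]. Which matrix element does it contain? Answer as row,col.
6,6

lane 27: gr=6 (27/4), th=3 (27%4)
i=0: r=6+0=6, c=3*2+0=6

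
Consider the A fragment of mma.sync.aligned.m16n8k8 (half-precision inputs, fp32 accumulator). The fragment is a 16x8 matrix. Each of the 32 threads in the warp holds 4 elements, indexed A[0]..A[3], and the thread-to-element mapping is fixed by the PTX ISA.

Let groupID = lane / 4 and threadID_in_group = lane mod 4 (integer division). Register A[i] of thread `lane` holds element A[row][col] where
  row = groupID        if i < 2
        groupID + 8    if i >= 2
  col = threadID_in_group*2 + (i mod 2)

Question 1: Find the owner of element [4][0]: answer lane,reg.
16,0

r:4=>grp=4,rB=0  c:0=>tig=0,lo=0
L=4*4+0=16  i=0*2+0=0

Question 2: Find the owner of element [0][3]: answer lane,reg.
1,1

r=0⇒gr=0,Rb=0  c=3⇒th=1,odd=1
L=0*4+1=1  i=0*2+1=1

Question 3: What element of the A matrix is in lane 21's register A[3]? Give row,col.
13,3

lane 21->21/4=5, 21 mod 4=1
i=3  r:5+8->13  c:2·1+1->3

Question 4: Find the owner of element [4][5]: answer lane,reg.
r: 4->gid=4,r8=0  c: 5->tid=2,i&1=1
L=4*4+2=18  i=0*2+1=1

18,1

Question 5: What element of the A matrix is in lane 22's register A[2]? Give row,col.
lane 22: grp=5 (22/4), tig=2 (22%4)
i=2: r=5+8=13, c=2*2+0=4

13,4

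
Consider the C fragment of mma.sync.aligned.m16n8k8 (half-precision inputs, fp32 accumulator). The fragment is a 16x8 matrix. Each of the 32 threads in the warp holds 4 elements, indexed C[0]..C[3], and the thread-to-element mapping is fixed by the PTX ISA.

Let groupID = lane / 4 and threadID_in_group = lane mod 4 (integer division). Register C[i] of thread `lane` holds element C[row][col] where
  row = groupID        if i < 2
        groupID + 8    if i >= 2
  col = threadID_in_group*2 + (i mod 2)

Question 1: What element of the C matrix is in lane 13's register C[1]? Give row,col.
3,3

lane 13: grp=3 (13/4), tig=1 (13%4)
i=1: r=3+0=3, c=1*2+1=3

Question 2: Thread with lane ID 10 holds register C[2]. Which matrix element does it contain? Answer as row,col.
lane 10: gid=2 (10/4), tid=2 (10%4)
i=2: r=2+8=10, c=2*2+0=4

10,4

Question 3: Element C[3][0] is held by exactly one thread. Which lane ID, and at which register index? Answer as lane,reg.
12,0

r: 3->gid=3,r8=0  c: 0->tid=0,i&1=0
L=3*4+0=12  i=0*2+0=0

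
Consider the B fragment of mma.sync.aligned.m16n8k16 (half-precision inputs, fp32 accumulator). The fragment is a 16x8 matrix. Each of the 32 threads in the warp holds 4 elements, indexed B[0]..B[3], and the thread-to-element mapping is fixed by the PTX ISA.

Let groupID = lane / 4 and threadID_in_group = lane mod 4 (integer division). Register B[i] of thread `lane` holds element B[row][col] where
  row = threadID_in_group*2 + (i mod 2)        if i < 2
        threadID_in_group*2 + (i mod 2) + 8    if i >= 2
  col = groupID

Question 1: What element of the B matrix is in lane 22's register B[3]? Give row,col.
lane 22: gid=5 (22/4), tid=2 (22%4)
i=3: r=2*2+1+8=13, c=gid=5

13,5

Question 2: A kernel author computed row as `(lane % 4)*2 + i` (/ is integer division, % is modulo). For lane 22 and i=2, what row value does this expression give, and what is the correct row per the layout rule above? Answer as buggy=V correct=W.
buggy=6 correct=12

`(lane % 4)*2 + i`[22,2]->6
22: g=5,t=2
[2] (2*2+0+8,5) = (12,5)
row: 6 vs 12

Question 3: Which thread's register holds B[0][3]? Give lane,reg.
12,0

c=3→G=3  r=0→rhi=0,T=0,p=0
L=3*4+0=12  i=0*2+0=0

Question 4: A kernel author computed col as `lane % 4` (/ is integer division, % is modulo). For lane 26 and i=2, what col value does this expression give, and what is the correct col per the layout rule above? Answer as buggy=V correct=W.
`lane % 4`[26,2]->2
lane 26->26/4=6, 26 mod 4=2
i=2  r:2·2+0+8->12  c:6
col: 2 vs 6

buggy=2 correct=6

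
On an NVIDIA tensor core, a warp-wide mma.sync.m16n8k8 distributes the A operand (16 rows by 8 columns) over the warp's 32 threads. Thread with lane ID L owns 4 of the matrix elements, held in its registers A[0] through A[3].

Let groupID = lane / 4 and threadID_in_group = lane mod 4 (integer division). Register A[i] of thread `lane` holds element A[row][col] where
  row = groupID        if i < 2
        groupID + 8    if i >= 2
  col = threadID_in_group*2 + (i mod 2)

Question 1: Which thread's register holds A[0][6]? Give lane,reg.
r: 0->gid=0,r8=0  c: 6->tid=3,i&1=0
L=0*4+3=3  i=0*2+0=0

3,0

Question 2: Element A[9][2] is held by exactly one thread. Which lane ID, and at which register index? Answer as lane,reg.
5,2

r=9->g=1,rb=1  c=2->t=1,b0=0
L=1*4+1=5  i=1*2+0=2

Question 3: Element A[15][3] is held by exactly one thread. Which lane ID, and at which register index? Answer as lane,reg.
29,3

r=15->g=7,rb=1  c=3->t=1,b0=1
L=7*4+1=29  i=1*2+1=3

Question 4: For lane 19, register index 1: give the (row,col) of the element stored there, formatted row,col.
L=19→G=19>>2=4, T=19&3=3
[1]→row 4+0=4  col 3·2+1=7

4,7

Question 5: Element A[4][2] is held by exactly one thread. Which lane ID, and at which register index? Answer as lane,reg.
r=4⇒gr=4,Rb=0  c=2⇒th=1,odd=0
L=4*4+1=17  i=0*2+0=0

17,0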